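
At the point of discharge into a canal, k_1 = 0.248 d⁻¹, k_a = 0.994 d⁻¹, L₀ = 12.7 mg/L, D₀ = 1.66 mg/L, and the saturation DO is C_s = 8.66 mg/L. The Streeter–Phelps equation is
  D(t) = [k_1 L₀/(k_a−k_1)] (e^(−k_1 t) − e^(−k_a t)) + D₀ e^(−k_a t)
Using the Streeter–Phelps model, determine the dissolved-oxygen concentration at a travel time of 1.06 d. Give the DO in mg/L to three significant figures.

k_1 L₀/(k_a−k_1) = 0.248×12.7/(0.994−0.248) = 3.150/0.7460 = 4.222 mg/L.
e^(−k_1 t) = e^(−0.248×1.060) = 0.7688; e^(−k_a t) = e^(−0.994×1.060) = 0.3487.
D = 4.222 × (0.7688 − 0.3487) + 1.66 × 0.3487 = 1.774 + 0.5788 = 2.353 mg/L.
DO = C_s − D = 8.66 − 2.353 = 6.307 mg/L.

DO ≈ 6.31 mg/L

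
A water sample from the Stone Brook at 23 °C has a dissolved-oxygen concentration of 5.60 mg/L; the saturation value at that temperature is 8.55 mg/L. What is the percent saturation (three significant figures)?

65.5 % saturation

% saturation = C/C_s × 100 = 5.60/8.55 × 100 = 65.5 %.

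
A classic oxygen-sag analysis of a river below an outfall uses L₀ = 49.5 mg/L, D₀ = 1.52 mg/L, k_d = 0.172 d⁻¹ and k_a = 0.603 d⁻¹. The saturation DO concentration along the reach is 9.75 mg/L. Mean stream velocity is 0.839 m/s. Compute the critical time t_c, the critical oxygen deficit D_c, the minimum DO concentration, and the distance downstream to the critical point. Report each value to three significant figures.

At the critical point dD/dt = 0, so k_d L₀ e^(−k_d t) = k_a D. Substituting D(t) from the Streeter–Phelps equation and solving for t gives
t_c = ln[(k_a/k_d)(1 − D₀(k_a−k_d)/(k_d L₀))] / (k_a−k_d).
Here k_a−k_d = 0.4310 d⁻¹ and 1 − D₀(k_a−k_d)/(k_d L₀) = 1 − 1.52×0.4310/(0.172×49.5) = 0.9231, so
t_c = ln(3.506 × 0.9231) / 0.4310 = 1.174 / 0.4310 = 2.725 d.
D_c = (k_d/k_a) L₀ e^(−k_d t_c) = (0.172/0.603) × 49.5 × e^(−0.172×2.725) = 0.2852 × 49.5 × 0.6258 = 8.837 mg/L.
Minimum DO = C_s − D_c = 9.75 − 8.837 = 0.9134 mg/L.
x_c = v t_c = 0.839 m/s × 2.725 d × 86400 s/d = 197500 m ≈ 198 km.

t_c ≈ 2.72 d; D_c ≈ 8.84 mg/L; min DO ≈ 0.913 mg/L; x_c ≈ 198 km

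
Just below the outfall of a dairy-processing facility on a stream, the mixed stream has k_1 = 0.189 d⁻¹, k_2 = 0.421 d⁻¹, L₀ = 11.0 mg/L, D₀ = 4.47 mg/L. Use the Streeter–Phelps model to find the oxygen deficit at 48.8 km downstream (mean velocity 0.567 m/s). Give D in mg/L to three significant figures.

D ≈ 4.47 mg/L

Travel time t = x/v = 48.8 km / (0.567 m/s) = 48800 m / 0.567 m/s = 86070 s = 0.9961 d.
k_1 L₀/(k_2−k_1) = 0.189×11.0/(0.421−0.189) = 2.079/0.2320 = 8.961 mg/L.
e^(−k_1 t) = e^(−0.189×0.9961) = 0.8284; e^(−k_2 t) = e^(−0.421×0.9961) = 0.6575.
D = 8.961 × (0.8284 − 0.6575) + 4.47 × 0.6575 = 1.532 + 2.939 = 4.471 mg/L.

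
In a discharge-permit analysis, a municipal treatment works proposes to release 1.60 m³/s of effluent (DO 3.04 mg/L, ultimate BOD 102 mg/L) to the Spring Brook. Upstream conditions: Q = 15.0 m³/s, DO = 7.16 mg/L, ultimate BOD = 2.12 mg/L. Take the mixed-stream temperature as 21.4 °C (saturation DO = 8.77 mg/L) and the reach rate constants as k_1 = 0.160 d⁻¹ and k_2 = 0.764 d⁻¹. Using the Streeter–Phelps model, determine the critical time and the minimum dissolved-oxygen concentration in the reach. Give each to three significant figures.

Mixed DO = (15.0×7.16 + 1.60×3.04)/(15.0+1.60) = 112.3/16.60 = 6.763 mg/L.
Mixed L₀ = (15.0×2.12 + 1.60×102)/(16.60) = 195.0/16.60 = 11.75 mg/L.
Initial deficit D₀ = C_s − DO₀ = 8.77 − 6.763 = 2.007 mg/L.
t_c = (1/0.6040) ln[(0.764/0.160)(1 − 2.007×0.6040/(0.160×11.75))] = 1.656 × ln(1.695) = 0.8738 d.
D_c = (0.160/0.764) × 11.75 × e^(−0.160×0.8738) = 0.2094 × 11.75 × 0.8695 = 2.139 mg/L.
Minimum DO = 8.77 − 2.139 = 6.631 mg/L.

t_c ≈ 0.874 d; minimum DO ≈ 6.63 mg/L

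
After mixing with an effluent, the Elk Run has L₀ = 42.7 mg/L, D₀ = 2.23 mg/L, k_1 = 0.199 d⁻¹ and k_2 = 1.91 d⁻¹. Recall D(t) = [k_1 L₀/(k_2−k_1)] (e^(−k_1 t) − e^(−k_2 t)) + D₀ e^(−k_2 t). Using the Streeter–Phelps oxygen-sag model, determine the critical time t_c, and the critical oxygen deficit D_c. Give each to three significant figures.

t_c = [1/(k_2−k_1)] ln[(k_2/k_1)(1 − D₀(k_2−k_1)/(k_1 L₀))]
= [1/(1.91−0.199)] ln[(1.91/0.199)(1 − 2.23×1.711/(0.199×42.7))]
= (1/1.711) ln[9.598 × 0.5510] = 0.5845 × ln(5.288) = 0.5845 × 1.665 = 0.9734 d.
L(t_c) = L₀ e^(−k_1 t_c) = 42.7 × 0.8239 = 35.18 mg/L, and at the critical point k_2 D_c = k_1 L, so D_c = (0.199/1.91) × 35.18 = 3.665 mg/L.

t_c ≈ 0.973 d; D_c ≈ 3.67 mg/L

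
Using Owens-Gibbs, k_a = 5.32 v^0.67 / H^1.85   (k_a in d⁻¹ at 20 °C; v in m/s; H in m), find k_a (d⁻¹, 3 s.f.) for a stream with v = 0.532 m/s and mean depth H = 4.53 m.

k_a = 5.32 × 0.532^0.67 / 4.53^1.85 = 5.32 × 0.6552 / 16.36 = 0.2131 d⁻¹.

k_a ≈ 0.213 d⁻¹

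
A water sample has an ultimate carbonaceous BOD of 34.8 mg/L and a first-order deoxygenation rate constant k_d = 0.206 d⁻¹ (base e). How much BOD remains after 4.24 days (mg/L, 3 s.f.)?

L ≈ 14.5 mg/L

L_t = L₀ e^(−k_d t) = 34.8 × e^(−0.206×4.24) = 34.8 × 0.4175 = 14.53 mg/L.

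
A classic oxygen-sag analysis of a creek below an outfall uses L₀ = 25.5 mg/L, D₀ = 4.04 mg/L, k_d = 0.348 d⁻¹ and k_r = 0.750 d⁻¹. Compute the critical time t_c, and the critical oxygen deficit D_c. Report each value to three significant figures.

At the critical point dD/dt = 0, so k_d L₀ e^(−k_d t) = k_r D. Substituting D(t) from the Streeter–Phelps equation and solving for t gives
t_c = ln[(k_r/k_d)(1 − D₀(k_r−k_d)/(k_d L₀))] / (k_r−k_d).
Here k_r−k_d = 0.4020 d⁻¹ and 1 − D₀(k_r−k_d)/(k_d L₀) = 1 − 4.04×0.4020/(0.348×25.5) = 0.8170, so
t_c = ln(2.155 × 0.8170) / 0.4020 = 0.5657 / 0.4020 = 1.407 d.
D_c = (k_d/k_r) L₀ e^(−k_d t_c) = (0.348/0.750) × 25.5 × e^(−0.348×1.407) = 0.4640 × 25.5 × 0.6128 = 7.250 mg/L.

t_c ≈ 1.41 d; D_c ≈ 7.25 mg/L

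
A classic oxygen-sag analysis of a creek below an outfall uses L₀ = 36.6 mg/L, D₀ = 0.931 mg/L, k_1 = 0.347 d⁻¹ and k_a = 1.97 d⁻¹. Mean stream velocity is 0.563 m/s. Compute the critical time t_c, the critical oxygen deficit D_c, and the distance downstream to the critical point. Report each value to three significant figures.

t_c = [1/(k_a−k_1)] ln[(k_a/k_1)(1 − D₀(k_a−k_1)/(k_1 L₀))]
= [1/(1.97−0.347)] ln[(1.97/0.347)(1 − 0.931×1.623/(0.347×36.6))]
= (1/1.623) ln[5.677 × 0.8810] = 0.6161 × ln(5.002) = 0.6161 × 1.610 = 0.9919 d.
L(t_c) = L₀ e^(−k_1 t_c) = 36.6 × 0.7088 = 25.94 mg/L, and at the critical point k_a D_c = k_1 L, so D_c = (0.347/1.97) × 25.94 = 4.570 mg/L.
x_c = v t_c = 0.563 m/s × 0.9919 d × 86400 s/d = 48250 m ≈ 48.2 km.

t_c ≈ 0.992 d; D_c ≈ 4.57 mg/L; x_c ≈ 48.2 km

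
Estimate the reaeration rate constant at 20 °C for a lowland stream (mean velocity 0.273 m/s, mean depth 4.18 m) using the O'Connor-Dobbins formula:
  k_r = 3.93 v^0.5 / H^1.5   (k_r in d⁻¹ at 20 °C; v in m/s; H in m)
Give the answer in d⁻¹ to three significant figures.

k_r ≈ 0.240 d⁻¹

k_r = 3.93 × 0.273^0.5 / 4.18^1.5 = 3.93 × 0.5225 / 8.546 = 0.2403 d⁻¹.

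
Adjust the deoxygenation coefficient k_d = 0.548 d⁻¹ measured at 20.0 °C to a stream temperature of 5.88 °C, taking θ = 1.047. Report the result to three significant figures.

k_d ≈ 0.287 d⁻¹

k_d(T₂) = k_d(T₁) · θ^(T₂−T₁) = 0.548 × 1.047^(5.88−20.0)
= 0.548 × 1.047^-14.1 = 0.548 × 0.5228 = 0.2865 d⁻¹.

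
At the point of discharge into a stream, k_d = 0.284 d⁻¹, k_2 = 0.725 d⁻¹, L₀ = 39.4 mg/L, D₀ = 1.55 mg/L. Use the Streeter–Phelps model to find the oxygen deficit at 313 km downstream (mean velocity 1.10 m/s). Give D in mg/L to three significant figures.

D ≈ 7.77 mg/L

Travel time t = x/v = 313 km / (1.10 m/s) = 313000 m / 1.10 m/s = 284500 s = 3.293 d.
k_d L₀/(k_2−k_d) = 0.284×39.4/(0.725−0.284) = 11.19/0.4410 = 25.37 mg/L.
e^(−k_d t) = e^(−0.284×3.293) = 0.3925; e^(−k_2 t) = e^(−0.725×3.293) = 0.09184.
D = 25.37 × (0.3925 − 0.09184) + 1.55 × 0.09184 = 7.628 + 0.1424 = 7.770 mg/L.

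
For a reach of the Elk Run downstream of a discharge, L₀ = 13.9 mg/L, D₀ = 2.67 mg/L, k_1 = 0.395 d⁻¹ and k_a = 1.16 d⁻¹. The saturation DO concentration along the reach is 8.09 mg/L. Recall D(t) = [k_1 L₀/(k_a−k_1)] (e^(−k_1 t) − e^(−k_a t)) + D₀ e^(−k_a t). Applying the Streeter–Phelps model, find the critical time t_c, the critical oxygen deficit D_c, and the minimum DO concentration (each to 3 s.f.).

At the critical point dD/dt = 0, so k_1 L₀ e^(−k_1 t) = k_a D. Substituting D(t) from the Streeter–Phelps equation and solving for t gives
t_c = ln[(k_a/k_1)(1 − D₀(k_a−k_1)/(k_1 L₀))] / (k_a−k_1).
Here k_a−k_1 = 0.7650 d⁻¹ and 1 − D₀(k_a−k_1)/(k_1 L₀) = 1 − 2.67×0.7650/(0.395×13.9) = 0.6280, so
t_c = ln(2.937 × 0.6280) / 0.7650 = 0.6121 / 0.7650 = 0.8001 d.
D_c = (k_1/k_a) L₀ e^(−k_1 t_c) = (0.395/1.16) × 13.9 × e^(−0.395×0.8001) = 0.3405 × 13.9 × 0.7290 = 3.451 mg/L.
Minimum DO = C_s − D_c = 8.09 − 3.451 = 4.639 mg/L.

t_c ≈ 0.800 d; D_c ≈ 3.45 mg/L; min DO ≈ 4.64 mg/L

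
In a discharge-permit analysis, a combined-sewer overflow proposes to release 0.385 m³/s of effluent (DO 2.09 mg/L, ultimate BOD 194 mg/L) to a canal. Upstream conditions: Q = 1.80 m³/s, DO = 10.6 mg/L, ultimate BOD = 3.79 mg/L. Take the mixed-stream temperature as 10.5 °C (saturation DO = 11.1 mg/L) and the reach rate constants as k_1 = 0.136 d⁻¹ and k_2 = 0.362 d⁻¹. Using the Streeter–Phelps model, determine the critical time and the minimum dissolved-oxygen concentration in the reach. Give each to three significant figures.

t_c ≈ 3.92 d; minimum DO ≈ 2.88 mg/L

Mixed DO = (1.80×10.6 + 0.385×2.09)/(1.80+0.385) = 19.88/2.185 = 9.101 mg/L.
Mixed L₀ = (1.80×3.79 + 0.385×194)/(2.185) = 81.51/2.185 = 37.31 mg/L.
Initial deficit D₀ = C_s − DO₀ = 11.1 − 9.101 = 1.999 mg/L.
t_c = (1/0.2260) ln[(0.362/0.136)(1 − 1.999×0.2260/(0.136×37.31))] = 4.425 × ln(2.425) = 3.919 d.
D_c = (0.136/0.362) × 37.31 × e^(−0.136×3.919) = 0.3757 × 37.31 × 0.5868 = 8.225 mg/L.
Minimum DO = 11.1 − 8.225 = 2.875 mg/L.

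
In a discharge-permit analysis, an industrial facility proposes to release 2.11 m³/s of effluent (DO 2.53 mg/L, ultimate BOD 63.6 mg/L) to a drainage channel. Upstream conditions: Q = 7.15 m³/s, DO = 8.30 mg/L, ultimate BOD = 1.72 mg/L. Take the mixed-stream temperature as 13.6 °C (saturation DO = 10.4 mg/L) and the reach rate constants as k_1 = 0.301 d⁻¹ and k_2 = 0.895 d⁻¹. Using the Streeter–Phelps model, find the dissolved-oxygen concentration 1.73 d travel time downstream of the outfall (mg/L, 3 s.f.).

DO ≈ 6.62 mg/L

Mixed DO = (7.15×8.30 + 2.11×2.53)/(7.15+2.11) = 64.68/9.260 = 6.985 mg/L.
Mixed L₀ = (7.15×1.72 + 2.11×63.6)/(9.260) = 146.5/9.260 = 15.82 mg/L.
Initial deficit D₀ = C_s − DO₀ = 10.4 − 6.985 = 3.415 mg/L.
D(1.73) = [0.301×15.82/(0.895−0.301)](e^(−0.301×1.73) − e^(−0.895×1.73)) + 3.415 e^(−0.895×1.73)
= 8.017 × (0.5941 − 0.2126) + 3.415 × 0.2126 = 3.784 mg/L.
DO = 10.4 − 3.784 = 6.616 mg/L.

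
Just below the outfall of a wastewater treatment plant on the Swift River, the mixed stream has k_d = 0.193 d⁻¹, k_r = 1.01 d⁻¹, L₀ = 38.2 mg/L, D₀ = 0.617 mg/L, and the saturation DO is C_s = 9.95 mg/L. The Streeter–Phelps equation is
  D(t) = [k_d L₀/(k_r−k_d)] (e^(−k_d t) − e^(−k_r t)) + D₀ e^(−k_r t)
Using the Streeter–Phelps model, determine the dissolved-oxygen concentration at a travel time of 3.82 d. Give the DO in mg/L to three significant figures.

DO ≈ 5.81 mg/L

k_d L₀/(k_r−k_d) = 0.193×38.2/(1.01−0.193) = 7.373/0.8170 = 9.024 mg/L.
e^(−k_d t) = e^(−0.193×3.820) = 0.4784; e^(−k_r t) = e^(−1.01×3.820) = 0.02111.
D = 9.024 × (0.4784 − 0.02111) + 0.617 × 0.02111 = 4.127 + 0.01302 = 4.140 mg/L.
DO = C_s − D = 9.95 − 4.140 = 5.810 mg/L.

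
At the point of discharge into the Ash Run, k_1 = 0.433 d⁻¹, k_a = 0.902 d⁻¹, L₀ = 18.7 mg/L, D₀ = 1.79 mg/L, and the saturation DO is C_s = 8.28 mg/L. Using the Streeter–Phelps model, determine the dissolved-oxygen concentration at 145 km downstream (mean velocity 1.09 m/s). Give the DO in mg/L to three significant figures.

Travel time t = x/v = 145 km / (1.09 m/s) = 145000 m / 1.09 m/s = 133000 s = 1.540 d.
k_1 L₀/(k_a−k_1) = 0.433×18.7/(0.902−0.433) = 8.097/0.4690 = 17.26 mg/L.
e^(−k_1 t) = e^(−0.433×1.540) = 0.5134; e^(−k_a t) = e^(−0.902×1.540) = 0.2494.
D = 17.26 × (0.5134 − 0.2494) + 1.79 × 0.2494 = 4.558 + 0.4464 = 5.005 mg/L.
DO = C_s − D = 8.28 − 5.005 = 3.275 mg/L.

DO ≈ 3.28 mg/L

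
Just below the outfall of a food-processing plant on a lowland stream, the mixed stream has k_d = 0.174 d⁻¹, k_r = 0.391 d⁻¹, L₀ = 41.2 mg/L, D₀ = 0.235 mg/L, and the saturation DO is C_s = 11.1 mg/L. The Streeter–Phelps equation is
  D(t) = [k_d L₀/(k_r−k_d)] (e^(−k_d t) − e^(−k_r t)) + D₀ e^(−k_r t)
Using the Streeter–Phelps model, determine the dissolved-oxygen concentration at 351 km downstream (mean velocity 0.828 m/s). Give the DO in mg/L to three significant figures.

Travel time t = x/v = 351 km / (0.828 m/s) = 351000 m / 0.828 m/s = 423900 s = 4.906 d.
k_d L₀/(k_r−k_d) = 0.174×41.2/(0.391−0.174) = 7.169/0.2170 = 33.04 mg/L.
e^(−k_d t) = e^(−0.174×4.906) = 0.4258; e^(−k_r t) = e^(−0.391×4.906) = 0.1468.
D = 33.04 × (0.4258 − 0.1468) + 0.235 × 0.1468 = 9.217 + 0.03451 = 9.251 mg/L.
DO = C_s − D = 11.1 − 9.251 = 1.849 mg/L.

DO ≈ 1.85 mg/L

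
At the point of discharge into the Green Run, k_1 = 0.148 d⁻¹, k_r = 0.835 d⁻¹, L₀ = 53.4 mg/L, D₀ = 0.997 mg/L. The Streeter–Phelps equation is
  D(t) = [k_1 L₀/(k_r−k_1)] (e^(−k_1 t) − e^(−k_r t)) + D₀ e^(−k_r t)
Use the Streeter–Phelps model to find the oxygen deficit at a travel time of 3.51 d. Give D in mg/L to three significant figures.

k_1 L₀/(k_r−k_1) = 0.148×53.4/(0.835−0.148) = 7.903/0.6870 = 11.50 mg/L.
e^(−k_1 t) = e^(−0.148×3.510) = 0.5948; e^(−k_r t) = e^(−0.835×3.510) = 0.05335.
D = 11.50 × (0.5948 − 0.05335) + 0.997 × 0.05335 = 6.229 + 0.05319 = 6.282 mg/L.

D ≈ 6.28 mg/L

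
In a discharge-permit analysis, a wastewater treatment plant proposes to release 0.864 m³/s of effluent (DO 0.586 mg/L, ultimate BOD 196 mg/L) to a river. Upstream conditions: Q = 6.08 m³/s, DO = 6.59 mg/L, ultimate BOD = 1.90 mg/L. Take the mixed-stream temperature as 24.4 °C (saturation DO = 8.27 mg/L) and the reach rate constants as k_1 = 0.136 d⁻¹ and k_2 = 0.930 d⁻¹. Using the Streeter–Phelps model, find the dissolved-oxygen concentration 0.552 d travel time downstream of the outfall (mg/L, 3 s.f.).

DO ≈ 5.35 mg/L

Mixed DO = (6.08×6.59 + 0.864×0.586)/(6.08+0.864) = 40.57/6.944 = 5.843 mg/L.
Mixed L₀ = (6.08×1.90 + 0.864×196)/(6.944) = 180.9/6.944 = 26.05 mg/L.
Initial deficit D₀ = C_s − DO₀ = 8.27 − 5.843 = 2.427 mg/L.
D(0.552) = [0.136×26.05/(0.930−0.136)](e^(−0.136×0.552) − e^(−0.930×0.552)) + 2.427 e^(−0.930×0.552)
= 4.462 × (0.9277 − 0.5985) + 2.427 × 0.5985 = 2.921 mg/L.
DO = 8.27 − 2.921 = 5.349 mg/L.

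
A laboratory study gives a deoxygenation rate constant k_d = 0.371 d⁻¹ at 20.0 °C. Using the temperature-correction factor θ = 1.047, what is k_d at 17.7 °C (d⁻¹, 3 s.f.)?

k_d ≈ 0.334 d⁻¹

k_d(T₂) = k_d(T₁) · θ^(T₂−T₁) = 0.371 × 1.047^(17.7−20.0)
= 0.371 × 1.047^-2.30 = 0.371 × 0.8998 = 0.3338 d⁻¹.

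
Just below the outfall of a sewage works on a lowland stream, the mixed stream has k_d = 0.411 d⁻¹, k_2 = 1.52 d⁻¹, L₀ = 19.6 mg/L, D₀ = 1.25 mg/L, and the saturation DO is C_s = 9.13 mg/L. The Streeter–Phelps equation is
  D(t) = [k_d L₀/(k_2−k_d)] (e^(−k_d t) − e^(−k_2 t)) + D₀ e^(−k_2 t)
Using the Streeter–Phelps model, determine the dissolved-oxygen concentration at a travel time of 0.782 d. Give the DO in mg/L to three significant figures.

k_d L₀/(k_2−k_d) = 0.411×19.6/(1.52−0.411) = 8.056/1.109 = 7.264 mg/L.
e^(−k_d t) = e^(−0.411×0.7820) = 0.7251; e^(−k_2 t) = e^(−1.52×0.7820) = 0.3046.
D = 7.264 × (0.7251 − 0.3046) + 1.25 × 0.3046 = 3.054 + 0.3808 = 3.435 mg/L.
DO = C_s − D = 9.13 − 3.435 = 5.695 mg/L.

DO ≈ 5.69 mg/L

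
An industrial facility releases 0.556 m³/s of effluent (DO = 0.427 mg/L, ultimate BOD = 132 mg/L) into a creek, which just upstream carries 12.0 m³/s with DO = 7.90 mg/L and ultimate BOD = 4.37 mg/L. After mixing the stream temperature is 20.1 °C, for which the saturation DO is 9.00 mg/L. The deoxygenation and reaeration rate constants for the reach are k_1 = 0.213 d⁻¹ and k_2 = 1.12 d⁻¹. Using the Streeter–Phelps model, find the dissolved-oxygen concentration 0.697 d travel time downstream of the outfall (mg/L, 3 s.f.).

DO ≈ 7.39 mg/L

Mixed DO = (12.0×7.90 + 0.556×0.427)/(12.0+0.556) = 95.04/12.56 = 7.569 mg/L.
Mixed L₀ = (12.0×4.37 + 0.556×132)/(12.56) = 125.8/12.56 = 10.02 mg/L.
Initial deficit D₀ = C_s − DO₀ = 9.00 − 7.569 = 1.431 mg/L.
D(0.697) = [0.213×10.02/(1.12−0.213)](e^(−0.213×0.697) − e^(−1.12×0.697)) + 1.431 e^(−1.12×0.697)
= 2.353 × (0.8620 − 0.4581) + 1.431 × 0.4581 = 1.606 mg/L.
DO = 9.00 − 1.606 = 7.394 mg/L.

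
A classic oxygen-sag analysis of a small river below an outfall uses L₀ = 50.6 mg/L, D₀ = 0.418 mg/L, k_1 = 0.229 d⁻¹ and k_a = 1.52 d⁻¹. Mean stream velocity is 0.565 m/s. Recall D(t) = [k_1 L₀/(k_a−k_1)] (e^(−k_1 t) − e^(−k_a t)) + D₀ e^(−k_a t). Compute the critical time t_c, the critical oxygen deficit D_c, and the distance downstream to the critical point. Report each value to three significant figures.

At the critical point dD/dt = 0, so k_1 L₀ e^(−k_1 t) = k_a D. Substituting D(t) from the Streeter–Phelps equation and solving for t gives
t_c = ln[(k_a/k_1)(1 − D₀(k_a−k_1)/(k_1 L₀))] / (k_a−k_1).
Here k_a−k_1 = 1.291 d⁻¹ and 1 − D₀(k_a−k_1)/(k_1 L₀) = 1 − 0.418×1.291/(0.229×50.6) = 0.9534, so
t_c = ln(6.638 × 0.9534) / 1.291 = 1.845 / 1.291 = 1.429 d.
L(t_c) = L₀ e^(−k_1 t_c) = 50.6 × 0.7209 = 36.48 mg/L, and at the critical point k_a D_c = k_1 L, so D_c = (0.229/1.52) × 36.48 = 5.495 mg/L.
x_c = v t_c = 0.565 m/s × 1.429 d × 86400 s/d = 69770 m ≈ 69.8 km.

t_c ≈ 1.43 d; D_c ≈ 5.50 mg/L; x_c ≈ 69.8 km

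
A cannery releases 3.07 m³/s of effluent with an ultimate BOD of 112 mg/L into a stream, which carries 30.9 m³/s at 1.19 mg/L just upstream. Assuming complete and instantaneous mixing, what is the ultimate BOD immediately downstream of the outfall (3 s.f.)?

Flow-weighted mixing: C = (Q_r C_r + Q_w C_w)/(Q_r + Q_w)
= (30.9×1.19 + 3.07×112)/(30.9 + 3.07) = 380.6/33.97 = 11.20 mg/L.

11.2 mg/L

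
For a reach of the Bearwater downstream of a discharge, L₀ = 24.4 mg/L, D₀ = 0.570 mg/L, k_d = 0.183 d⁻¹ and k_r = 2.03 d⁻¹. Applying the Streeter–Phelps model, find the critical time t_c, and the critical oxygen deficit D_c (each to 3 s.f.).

With k_r/k_d = 11.09 and 1 − D₀(k_r−k_d)/(k_d L₀) = 0.7642,
t_c = ln(11.09 × 0.7642) / (2.03 − 0.183) = ln(8.477) / 1.847 = 2.137/1.847 = 1.157 d.
L(t_c) = L₀ e^(−k_d t_c) = 24.4 × 0.8091 = 19.74 mg/L, and at the critical point k_r D_c = k_d L, so D_c = (0.183/2.03) × 19.74 = 1.780 mg/L.

t_c ≈ 1.16 d; D_c ≈ 1.78 mg/L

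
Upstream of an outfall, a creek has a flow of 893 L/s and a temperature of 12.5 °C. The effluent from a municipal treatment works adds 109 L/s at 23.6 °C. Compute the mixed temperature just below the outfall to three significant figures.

Flow-weighted mixing: C = (Q_r C_r + Q_w C_w)/(Q_r + Q_w)
= (893×12.5 + 109×23.6)/(893 + 109) = 13730/1002 = 13.71 °C.

13.7 °C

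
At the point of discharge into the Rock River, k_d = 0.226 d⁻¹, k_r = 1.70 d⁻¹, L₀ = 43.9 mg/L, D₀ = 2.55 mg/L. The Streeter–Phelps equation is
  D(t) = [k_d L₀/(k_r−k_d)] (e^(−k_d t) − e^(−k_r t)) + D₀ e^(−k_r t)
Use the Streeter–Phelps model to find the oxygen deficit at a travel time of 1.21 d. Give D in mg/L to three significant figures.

k_d L₀/(k_r−k_d) = 0.226×43.9/(1.70−0.226) = 9.921/1.474 = 6.731 mg/L.
e^(−k_d t) = e^(−0.226×1.210) = 0.7607; e^(−k_r t) = e^(−1.70×1.210) = 0.1278.
D = 6.731 × (0.7607 − 0.1278) + 2.55 × 0.1278 = 4.260 + 0.3260 = 4.586 mg/L.

D ≈ 4.59 mg/L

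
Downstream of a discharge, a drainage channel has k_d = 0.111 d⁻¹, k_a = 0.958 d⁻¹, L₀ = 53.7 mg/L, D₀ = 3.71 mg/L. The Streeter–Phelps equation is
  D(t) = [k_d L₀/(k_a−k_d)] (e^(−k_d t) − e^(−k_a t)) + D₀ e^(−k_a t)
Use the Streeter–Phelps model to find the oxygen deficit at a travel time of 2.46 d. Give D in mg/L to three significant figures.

D ≈ 5.04 mg/L

k_d L₀/(k_a−k_d) = 0.111×53.7/(0.958−0.111) = 5.961/0.8470 = 7.037 mg/L.
e^(−k_d t) = e^(−0.111×2.460) = 0.7610; e^(−k_a t) = e^(−0.958×2.460) = 0.09473.
D = 7.037 × (0.7610 − 0.09473) + 3.71 × 0.09473 = 4.689 + 0.3515 = 5.041 mg/L.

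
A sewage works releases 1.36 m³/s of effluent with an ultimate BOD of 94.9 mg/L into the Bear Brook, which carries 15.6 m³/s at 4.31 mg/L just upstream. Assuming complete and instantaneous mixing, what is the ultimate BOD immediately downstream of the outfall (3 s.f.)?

11.6 mg/L

Flow-weighted mixing: C = (Q_r C_r + Q_w C_w)/(Q_r + Q_w)
= (15.6×4.31 + 1.36×94.9)/(15.6 + 1.36) = 196.3/16.96 = 11.57 mg/L.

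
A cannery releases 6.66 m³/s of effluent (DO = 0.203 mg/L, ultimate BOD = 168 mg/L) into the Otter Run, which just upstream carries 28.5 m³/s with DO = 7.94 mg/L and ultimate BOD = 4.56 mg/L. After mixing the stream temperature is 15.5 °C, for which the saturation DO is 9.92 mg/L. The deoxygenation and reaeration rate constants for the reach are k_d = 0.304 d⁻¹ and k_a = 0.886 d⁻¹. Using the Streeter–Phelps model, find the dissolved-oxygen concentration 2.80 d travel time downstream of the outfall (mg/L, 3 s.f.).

Mixed DO = (28.5×7.94 + 6.66×0.203)/(28.5+6.66) = 227.6/35.16 = 6.474 mg/L.
Mixed L₀ = (28.5×4.56 + 6.66×168)/(35.16) = 1249/35.16 = 35.52 mg/L.
Initial deficit D₀ = C_s − DO₀ = 9.92 − 6.474 = 3.446 mg/L.
D(2.80) = [0.304×35.52/(0.886−0.304)](e^(−0.304×2.80) − e^(−0.886×2.80)) + 3.446 e^(−0.886×2.80)
= 18.55 × (0.4269 − 0.08368) + 3.446 × 0.08368 = 6.656 mg/L.
DO = 9.92 − 6.656 = 3.264 mg/L.

DO ≈ 3.26 mg/L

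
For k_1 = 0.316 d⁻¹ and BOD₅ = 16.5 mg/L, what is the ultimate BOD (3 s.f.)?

BOD₅ = L₀(1 − e^(−5k_1)) ⇒ L₀ = BOD₅ / (1 − e^(−5×0.316))
= 16.5 / (1 − 0.2060) = 16.5 / 0.7940 = 20.78 mg/L.

L₀ ≈ 20.8 mg/L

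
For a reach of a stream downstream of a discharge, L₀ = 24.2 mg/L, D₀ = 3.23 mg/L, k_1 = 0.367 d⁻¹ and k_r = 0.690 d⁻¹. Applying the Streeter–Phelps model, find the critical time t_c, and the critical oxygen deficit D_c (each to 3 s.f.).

t_c ≈ 1.57 d; D_c ≈ 7.24 mg/L

t_c = [1/(k_r−k_1)] ln[(k_r/k_1)(1 − D₀(k_r−k_1)/(k_1 L₀))]
= [1/(0.690−0.367)] ln[(0.690/0.367)(1 − 3.23×0.3230/(0.367×24.2))]
= (1/0.3230) ln[1.880 × 0.8825] = 3.096 × ln(1.659) = 3.096 × 0.5064 = 1.568 d.
L(t_c) = L₀ e^(−k_1 t_c) = 24.2 × 0.5625 = 13.61 mg/L, and at the critical point k_r D_c = k_1 L, so D_c = (0.367/0.690) × 13.61 = 7.240 mg/L.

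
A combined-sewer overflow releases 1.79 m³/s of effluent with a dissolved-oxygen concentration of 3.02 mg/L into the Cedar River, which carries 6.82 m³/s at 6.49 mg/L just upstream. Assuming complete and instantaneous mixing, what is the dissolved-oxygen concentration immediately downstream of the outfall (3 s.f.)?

5.77 mg/L

Flow-weighted mixing: C = (Q_r C_r + Q_w C_w)/(Q_r + Q_w)
= (6.82×6.49 + 1.79×3.02)/(6.82 + 1.79) = 49.67/8.610 = 5.769 mg/L.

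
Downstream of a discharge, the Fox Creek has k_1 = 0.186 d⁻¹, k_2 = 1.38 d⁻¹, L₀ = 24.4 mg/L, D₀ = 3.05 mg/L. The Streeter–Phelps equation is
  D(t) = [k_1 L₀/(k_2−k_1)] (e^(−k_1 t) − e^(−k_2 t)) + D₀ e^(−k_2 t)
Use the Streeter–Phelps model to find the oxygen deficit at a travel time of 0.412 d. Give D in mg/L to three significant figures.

D ≈ 3.10 mg/L

k_1 L₀/(k_2−k_1) = 0.186×24.4/(1.38−0.186) = 4.538/1.194 = 3.801 mg/L.
e^(−k_1 t) = e^(−0.186×0.4120) = 0.9262; e^(−k_2 t) = e^(−1.38×0.4120) = 0.5663.
D = 3.801 × (0.9262 − 0.5663) + 3.05 × 0.5663 = 1.368 + 1.727 = 3.095 mg/L.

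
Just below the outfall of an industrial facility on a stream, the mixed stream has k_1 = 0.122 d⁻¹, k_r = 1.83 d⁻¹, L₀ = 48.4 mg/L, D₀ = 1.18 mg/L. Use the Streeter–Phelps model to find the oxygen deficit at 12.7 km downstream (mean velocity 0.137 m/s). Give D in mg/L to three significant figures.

Travel time t = x/v = 12.7 km / (0.137 m/s) = 12700 m / 0.137 m/s = 92700 s = 1.073 d.
k_1 L₀/(k_r−k_1) = 0.122×48.4/(1.83−0.122) = 5.905/1.708 = 3.457 mg/L.
e^(−k_1 t) = e^(−0.122×1.073) = 0.8773; e^(−k_r t) = e^(−1.83×1.073) = 0.1404.
D = 3.457 × (0.8773 − 0.1404) + 1.18 × 0.1404 = 2.548 + 0.1656 = 2.713 mg/L.

D ≈ 2.71 mg/L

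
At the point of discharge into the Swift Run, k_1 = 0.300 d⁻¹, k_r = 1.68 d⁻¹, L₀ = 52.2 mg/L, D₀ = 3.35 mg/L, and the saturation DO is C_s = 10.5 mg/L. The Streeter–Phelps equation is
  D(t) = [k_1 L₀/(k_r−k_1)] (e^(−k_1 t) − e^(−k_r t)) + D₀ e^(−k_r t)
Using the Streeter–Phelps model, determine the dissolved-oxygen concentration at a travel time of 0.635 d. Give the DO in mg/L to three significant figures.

k_1 L₀/(k_r−k_1) = 0.300×52.2/(1.68−0.300) = 15.66/1.380 = 11.35 mg/L.
e^(−k_1 t) = e^(−0.300×0.6350) = 0.8265; e^(−k_r t) = e^(−1.68×0.6350) = 0.3441.
D = 11.35 × (0.8265 − 0.3441) + 3.35 × 0.3441 = 5.475 + 1.153 = 6.627 mg/L.
DO = C_s − D = 10.5 − 6.627 = 3.873 mg/L.

DO ≈ 3.87 mg/L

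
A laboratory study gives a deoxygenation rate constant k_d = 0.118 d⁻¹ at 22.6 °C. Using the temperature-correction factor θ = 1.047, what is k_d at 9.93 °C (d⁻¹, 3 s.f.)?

k_d ≈ 0.0659 d⁻¹

k_d(T₂) = k_d(T₁) · θ^(T₂−T₁) = 0.118 × 1.047^(9.93−22.6)
= 0.118 × 1.047^-12.7 = 0.118 × 0.5588 = 0.06594 d⁻¹.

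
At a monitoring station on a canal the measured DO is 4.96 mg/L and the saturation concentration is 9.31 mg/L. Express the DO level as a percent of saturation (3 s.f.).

53.3 % saturation

% saturation = C/C_s × 100 = 4.96/9.31 × 100 = 53.3 %.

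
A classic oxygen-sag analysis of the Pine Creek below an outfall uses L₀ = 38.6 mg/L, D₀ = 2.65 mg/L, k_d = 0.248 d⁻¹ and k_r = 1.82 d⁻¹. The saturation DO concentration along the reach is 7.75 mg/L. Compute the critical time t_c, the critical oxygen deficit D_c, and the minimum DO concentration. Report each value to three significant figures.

With k_r/k_d = 7.339 and 1 − D₀(k_r−k_d)/(k_d L₀) = 0.5648,
t_c = ln(7.339 × 0.5648) / (1.82 − 0.248) = ln(4.145) / 1.572 = 1.422/1.572 = 0.9045 d.
D_c = (k_d/k_r) L₀ e^(−k_d t_c) = (0.248/1.82) × 38.6 × e^(−0.248×0.9045) = 0.1363 × 38.6 × 0.7991 = 4.203 mg/L.
Minimum DO = C_s − D_c = 7.75 − 4.203 = 3.547 mg/L.

t_c ≈ 0.905 d; D_c ≈ 4.20 mg/L; min DO ≈ 3.55 mg/L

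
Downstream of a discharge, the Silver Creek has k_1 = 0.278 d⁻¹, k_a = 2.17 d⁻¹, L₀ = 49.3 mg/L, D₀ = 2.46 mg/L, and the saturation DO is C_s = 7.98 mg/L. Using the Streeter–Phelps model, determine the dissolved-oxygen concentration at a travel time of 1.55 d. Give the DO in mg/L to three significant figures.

DO ≈ 3.44 mg/L

k_1 L₀/(k_a−k_1) = 0.278×49.3/(2.17−0.278) = 13.71/1.892 = 7.244 mg/L.
e^(−k_1 t) = e^(−0.278×1.550) = 0.6499; e^(−k_a t) = e^(−2.17×1.550) = 0.03461.
D = 7.244 × (0.6499 − 0.03461) + 2.46 × 0.03461 = 4.457 + 0.08515 = 4.542 mg/L.
DO = C_s − D = 7.98 − 4.542 = 3.438 mg/L.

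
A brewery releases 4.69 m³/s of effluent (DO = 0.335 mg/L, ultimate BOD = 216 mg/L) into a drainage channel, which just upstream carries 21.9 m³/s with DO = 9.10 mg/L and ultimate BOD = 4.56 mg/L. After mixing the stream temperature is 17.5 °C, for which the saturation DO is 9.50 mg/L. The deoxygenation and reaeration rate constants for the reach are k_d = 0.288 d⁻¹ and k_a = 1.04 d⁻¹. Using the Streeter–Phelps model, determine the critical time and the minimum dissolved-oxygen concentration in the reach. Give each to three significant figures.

Mixed DO = (21.9×9.10 + 4.69×0.335)/(21.9+4.69) = 200.9/26.59 = 7.554 mg/L.
Mixed L₀ = (21.9×4.56 + 4.69×216)/(26.59) = 1113/26.59 = 41.85 mg/L.
Initial deficit D₀ = C_s − DO₀ = 9.50 − 7.554 = 1.946 mg/L.
t_c = (1/0.7520) ln[(1.04/0.288)(1 − 1.946×0.7520/(0.288×41.85))] = 1.330 × ln(3.173) = 1.535 d.
D_c = (0.288/1.04) × 41.85 × e^(−0.288×1.535) = 0.2769 × 41.85 × 0.6426 = 7.448 mg/L.
Minimum DO = 9.50 − 7.448 = 2.052 mg/L.

t_c ≈ 1.54 d; minimum DO ≈ 2.05 mg/L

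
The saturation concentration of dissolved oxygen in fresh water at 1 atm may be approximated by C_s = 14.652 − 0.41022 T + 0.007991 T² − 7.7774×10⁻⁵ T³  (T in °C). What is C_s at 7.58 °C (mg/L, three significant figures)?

C_s = 14.652 − 0.41022×7.58 + 0.007991×7.58² − 7.7774×10⁻⁵×7.58³ = 11.97 mg/L.

C_s ≈ 12.0 mg/L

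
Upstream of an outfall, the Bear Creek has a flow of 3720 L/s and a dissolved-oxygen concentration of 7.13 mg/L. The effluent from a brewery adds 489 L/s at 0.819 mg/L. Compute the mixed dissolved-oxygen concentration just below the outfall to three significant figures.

6.40 mg/L

Flow-weighted mixing: C = (Q_r C_r + Q_w C_w)/(Q_r + Q_w)
= (3720×7.13 + 489×0.819)/(3720 + 489) = 26920/4209 = 6.397 mg/L.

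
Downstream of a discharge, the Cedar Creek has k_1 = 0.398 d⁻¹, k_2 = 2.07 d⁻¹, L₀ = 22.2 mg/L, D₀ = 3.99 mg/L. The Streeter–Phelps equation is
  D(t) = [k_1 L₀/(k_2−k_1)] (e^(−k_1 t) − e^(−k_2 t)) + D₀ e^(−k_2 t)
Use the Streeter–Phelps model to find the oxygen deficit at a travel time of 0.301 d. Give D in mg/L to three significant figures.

D ≈ 3.99 mg/L

k_1 L₀/(k_2−k_1) = 0.398×22.2/(2.07−0.398) = 8.836/1.672 = 5.284 mg/L.
e^(−k_1 t) = e^(−0.398×0.3010) = 0.8871; e^(−k_2 t) = e^(−2.07×0.3010) = 0.5363.
D = 5.284 × (0.8871 − 0.5363) + 3.99 × 0.5363 = 1.854 + 2.140 = 3.994 mg/L.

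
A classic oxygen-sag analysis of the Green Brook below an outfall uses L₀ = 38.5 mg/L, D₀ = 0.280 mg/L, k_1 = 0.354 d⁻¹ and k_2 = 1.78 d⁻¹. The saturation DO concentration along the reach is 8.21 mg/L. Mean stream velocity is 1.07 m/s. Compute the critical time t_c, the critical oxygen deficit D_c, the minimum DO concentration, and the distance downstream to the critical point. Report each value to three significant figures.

t_c ≈ 1.11 d; D_c ≈ 5.17 mg/L; min DO ≈ 3.04 mg/L; x_c ≈ 103 km

With k_2/k_1 = 5.028 and 1 − D₀(k_2−k_1)/(k_1 L₀) = 0.9707,
t_c = ln(5.028 × 0.9707) / (1.78 − 0.354) = ln(4.881) / 1.426 = 1.585/1.426 = 1.112 d.
L(t_c) = L₀ e^(−k_1 t_c) = 38.5 × 0.6747 = 25.97 mg/L, and at the critical point k_2 D_c = k_1 L, so D_c = (0.354/1.78) × 25.97 = 5.166 mg/L.
Minimum DO = C_s − D_c = 8.21 − 5.166 = 3.044 mg/L.
x_c = v t_c = 1.07 m/s × 1.112 d × 86400 s/d = 102800 m ≈ 103 km.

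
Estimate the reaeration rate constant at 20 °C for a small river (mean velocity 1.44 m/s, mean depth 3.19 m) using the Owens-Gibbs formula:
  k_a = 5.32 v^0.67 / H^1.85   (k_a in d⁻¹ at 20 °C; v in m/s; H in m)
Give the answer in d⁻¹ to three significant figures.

k_a = 5.32 × 1.44^0.67 / 3.19^1.85 = 5.32 × 1.277 / 8.551 = 0.7943 d⁻¹.

k_a ≈ 0.794 d⁻¹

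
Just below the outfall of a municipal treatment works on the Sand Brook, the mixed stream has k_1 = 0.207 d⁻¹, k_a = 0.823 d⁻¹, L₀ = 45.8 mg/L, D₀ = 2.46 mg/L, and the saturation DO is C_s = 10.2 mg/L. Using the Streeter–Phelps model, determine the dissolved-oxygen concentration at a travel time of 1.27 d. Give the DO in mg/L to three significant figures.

DO ≈ 2.91 mg/L

k_1 L₀/(k_a−k_1) = 0.207×45.8/(0.823−0.207) = 9.481/0.6160 = 15.39 mg/L.
e^(−k_1 t) = e^(−0.207×1.270) = 0.7688; e^(−k_a t) = e^(−0.823×1.270) = 0.3516.
D = 15.39 × (0.7688 − 0.3516) + 2.46 × 0.3516 = 6.421 + 0.8650 = 7.286 mg/L.
DO = C_s − D = 10.2 − 7.286 = 2.914 mg/L.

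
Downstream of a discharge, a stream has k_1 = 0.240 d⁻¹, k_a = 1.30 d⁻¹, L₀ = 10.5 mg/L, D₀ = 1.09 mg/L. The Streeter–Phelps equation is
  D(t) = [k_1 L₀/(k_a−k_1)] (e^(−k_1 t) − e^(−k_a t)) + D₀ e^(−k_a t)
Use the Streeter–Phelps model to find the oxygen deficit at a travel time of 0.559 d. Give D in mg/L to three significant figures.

D ≈ 1.46 mg/L

k_1 L₀/(k_a−k_1) = 0.240×10.5/(1.30−0.240) = 2.520/1.060 = 2.377 mg/L.
e^(−k_1 t) = e^(−0.240×0.5590) = 0.8745; e^(−k_a t) = e^(−1.30×0.5590) = 0.4835.
D = 2.377 × (0.8745 − 0.4835) + 1.09 × 0.4835 = 0.9294 + 0.5270 = 1.456 mg/L.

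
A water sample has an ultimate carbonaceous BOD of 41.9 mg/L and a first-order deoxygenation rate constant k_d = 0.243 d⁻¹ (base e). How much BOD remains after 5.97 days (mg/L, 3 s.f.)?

L ≈ 9.82 mg/L

L_t = L₀ e^(−k_d t) = 41.9 × e^(−0.243×5.97) = 41.9 × 0.2344 = 9.822 mg/L.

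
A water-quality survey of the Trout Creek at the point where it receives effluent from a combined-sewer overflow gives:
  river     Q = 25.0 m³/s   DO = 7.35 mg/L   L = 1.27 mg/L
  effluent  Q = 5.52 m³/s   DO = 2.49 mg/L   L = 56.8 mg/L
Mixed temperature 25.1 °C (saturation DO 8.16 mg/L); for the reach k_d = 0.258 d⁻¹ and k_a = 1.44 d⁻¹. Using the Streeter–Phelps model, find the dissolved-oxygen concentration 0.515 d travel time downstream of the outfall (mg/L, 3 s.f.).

Mixed DO = (25.0×7.35 + 5.52×2.49)/(25.0+5.52) = 197.5/30.52 = 6.471 mg/L.
Mixed L₀ = (25.0×1.27 + 5.52×56.8)/(30.52) = 345.3/30.52 = 11.31 mg/L.
Initial deficit D₀ = C_s − DO₀ = 8.16 − 6.471 = 1.689 mg/L.
D(0.515) = [0.258×11.31/(1.44−0.258)](e^(−0.258×0.515) − e^(−1.44×0.515)) + 1.689 e^(−1.44×0.515)
= 2.469 × (0.8756 − 0.4764) + 1.689 × 0.4764 = 1.790 mg/L.
DO = 8.16 − 1.790 = 6.370 mg/L.

DO ≈ 6.37 mg/L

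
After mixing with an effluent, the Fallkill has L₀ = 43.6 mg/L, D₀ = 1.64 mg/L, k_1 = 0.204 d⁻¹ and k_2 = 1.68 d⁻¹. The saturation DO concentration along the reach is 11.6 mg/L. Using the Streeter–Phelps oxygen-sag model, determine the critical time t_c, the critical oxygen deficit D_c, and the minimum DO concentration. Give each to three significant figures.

t_c = [1/(k_2−k_1)] ln[(k_2/k_1)(1 − D₀(k_2−k_1)/(k_1 L₀))]
= [1/(1.68−0.204)] ln[(1.68/0.204)(1 − 1.64×1.476/(0.204×43.6))]
= (1/1.476) ln[8.235 × 0.7278] = 0.6775 × ln(5.994) = 0.6775 × 1.791 = 1.213 d.
D_c = (k_1/k_2) L₀ e^(−k_1 t_c) = (0.204/1.68) × 43.6 × e^(−0.204×1.213) = 0.1214 × 43.6 × 0.7807 = 4.133 mg/L.
Minimum DO = C_s − D_c = 11.6 − 4.133 = 7.467 mg/L.

t_c ≈ 1.21 d; D_c ≈ 4.13 mg/L; min DO ≈ 7.47 mg/L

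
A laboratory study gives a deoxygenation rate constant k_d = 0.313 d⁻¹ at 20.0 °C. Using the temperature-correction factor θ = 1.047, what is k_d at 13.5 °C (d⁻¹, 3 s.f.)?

k_d(T₂) = k_d(T₁) · θ^(T₂−T₁) = 0.313 × 1.047^(13.5−20.0)
= 0.313 × 1.047^-6.50 = 0.313 × 0.7419 = 0.2322 d⁻¹.

k_d ≈ 0.232 d⁻¹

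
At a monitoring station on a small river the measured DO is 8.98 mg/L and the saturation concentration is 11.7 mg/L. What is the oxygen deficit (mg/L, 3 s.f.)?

D = C_s − C = 11.7 − 8.98 = 2.72 mg/L.

D ≈ 2.72 mg/L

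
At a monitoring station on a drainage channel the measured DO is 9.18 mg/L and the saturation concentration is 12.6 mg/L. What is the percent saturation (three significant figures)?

72.9 % saturation

% saturation = C/C_s × 100 = 9.18/12.6 × 100 = 72.9 %.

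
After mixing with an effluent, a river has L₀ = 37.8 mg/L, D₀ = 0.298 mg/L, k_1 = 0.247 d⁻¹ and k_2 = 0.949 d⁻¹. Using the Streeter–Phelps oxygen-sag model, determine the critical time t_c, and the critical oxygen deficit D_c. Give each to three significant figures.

t_c ≈ 1.89 d; D_c ≈ 6.18 mg/L

At the critical point dD/dt = 0, so k_1 L₀ e^(−k_1 t) = k_2 D. Substituting D(t) from the Streeter–Phelps equation and solving for t gives
t_c = ln[(k_2/k_1)(1 − D₀(k_2−k_1)/(k_1 L₀))] / (k_2−k_1).
Here k_2−k_1 = 0.7020 d⁻¹ and 1 − D₀(k_2−k_1)/(k_1 L₀) = 1 − 0.298×0.7020/(0.247×37.8) = 0.9776, so
t_c = ln(3.842 × 0.9776) / 0.7020 = 1.323 / 0.7020 = 1.885 d.
L(t_c) = L₀ e^(−k_1 t_c) = 37.8 × 0.6277 = 23.73 mg/L, and at the critical point k_2 D_c = k_1 L, so D_c = (0.247/0.949) × 23.73 = 6.176 mg/L.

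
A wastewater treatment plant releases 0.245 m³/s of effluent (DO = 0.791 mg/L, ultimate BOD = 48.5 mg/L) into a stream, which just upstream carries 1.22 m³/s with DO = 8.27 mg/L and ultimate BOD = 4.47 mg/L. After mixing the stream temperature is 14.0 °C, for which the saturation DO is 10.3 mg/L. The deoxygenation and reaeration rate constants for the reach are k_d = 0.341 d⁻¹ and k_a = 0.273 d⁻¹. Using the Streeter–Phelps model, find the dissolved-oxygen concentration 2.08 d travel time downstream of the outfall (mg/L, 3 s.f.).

Mixed DO = (1.22×8.27 + 0.245×0.791)/(1.22+0.245) = 10.28/1.465 = 7.019 mg/L.
Mixed L₀ = (1.22×4.47 + 0.245×48.5)/(1.465) = 17.34/1.465 = 11.83 mg/L.
Initial deficit D₀ = C_s − DO₀ = 10.3 − 7.019 = 3.281 mg/L.
D(2.08) = [0.341×11.83/(0.273−0.341)](e^(−0.341×2.08) − e^(−0.273×2.08)) + 3.281 e^(−0.273×2.08)
= -59.34 × (0.4920 − 0.5667) + 3.281 × 0.5667 = 6.295 mg/L.
DO = 10.3 − 6.295 = 4.005 mg/L.

DO ≈ 4.00 mg/L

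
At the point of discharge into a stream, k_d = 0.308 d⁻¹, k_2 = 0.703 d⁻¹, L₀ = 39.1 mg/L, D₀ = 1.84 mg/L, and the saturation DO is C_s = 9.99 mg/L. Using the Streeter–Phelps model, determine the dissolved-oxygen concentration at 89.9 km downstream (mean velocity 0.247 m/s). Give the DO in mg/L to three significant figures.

Travel time t = x/v = 89.9 km / (0.247 m/s) = 89900 m / 0.247 m/s = 364000 s = 4.213 d.
k_d L₀/(k_2−k_d) = 0.308×39.1/(0.703−0.308) = 12.04/0.3950 = 30.49 mg/L.
e^(−k_d t) = e^(−0.308×4.213) = 0.2732; e^(−k_2 t) = e^(−0.703×4.213) = 0.05174.
D = 30.49 × (0.2732 − 0.05174) + 1.84 × 0.05174 = 6.752 + 0.09521 = 6.848 mg/L.
DO = C_s − D = 9.99 − 6.848 = 3.142 mg/L.

DO ≈ 3.14 mg/L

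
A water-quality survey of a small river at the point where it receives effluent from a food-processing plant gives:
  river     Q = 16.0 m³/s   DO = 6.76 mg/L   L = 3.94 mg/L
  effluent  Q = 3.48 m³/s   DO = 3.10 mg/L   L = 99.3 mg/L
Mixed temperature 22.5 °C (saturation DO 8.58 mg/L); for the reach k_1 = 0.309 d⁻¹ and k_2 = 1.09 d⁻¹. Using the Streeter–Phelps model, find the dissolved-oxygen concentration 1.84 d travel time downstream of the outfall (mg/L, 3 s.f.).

DO ≈ 4.66 mg/L

Mixed DO = (16.0×6.76 + 3.48×3.10)/(16.0+3.48) = 118.9/19.48 = 6.106 mg/L.
Mixed L₀ = (16.0×3.94 + 3.48×99.3)/(19.48) = 408.6/19.48 = 20.98 mg/L.
Initial deficit D₀ = C_s − DO₀ = 8.58 − 6.106 = 2.474 mg/L.
D(1.84) = [0.309×20.98/(1.09−0.309)](e^(−0.309×1.84) − e^(−1.09×1.84)) + 2.474 e^(−1.09×1.84)
= 8.299 × (0.5663 − 0.1346) + 2.474 × 0.1346 = 3.916 mg/L.
DO = 8.58 − 3.916 = 4.664 mg/L.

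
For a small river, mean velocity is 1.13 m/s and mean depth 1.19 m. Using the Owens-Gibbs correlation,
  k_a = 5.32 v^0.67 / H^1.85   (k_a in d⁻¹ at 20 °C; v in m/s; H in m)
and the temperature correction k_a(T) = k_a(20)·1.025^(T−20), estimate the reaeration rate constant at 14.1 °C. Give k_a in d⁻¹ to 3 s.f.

k_a ≈ 3.62 d⁻¹

k_a(20) = 5.32 × 1.13^0.67 / 1.19^1.85 = 5.32 × 1.085 / 1.380 = 4.185 d⁻¹.
k_a(14.1) = 4.185 × 1.025^(14.1−20) = 4.185 × 0.8644 = 3.618 d⁻¹.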